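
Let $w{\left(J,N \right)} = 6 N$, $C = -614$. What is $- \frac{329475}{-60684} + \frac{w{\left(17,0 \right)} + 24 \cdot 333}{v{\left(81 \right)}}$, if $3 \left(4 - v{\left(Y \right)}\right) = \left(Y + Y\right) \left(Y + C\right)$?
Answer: $\frac{115441}{20228} \approx 5.707$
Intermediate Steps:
$v{\left(Y \right)} = 4 - \frac{2 Y \left(-614 + Y\right)}{3}$ ($v{\left(Y \right)} = 4 - \frac{\left(Y + Y\right) \left(Y - 614\right)}{3} = 4 - \frac{2 Y \left(-614 + Y\right)}{3}$)
$- \frac{329475}{-60684} + \frac{w{\left(17,0 \right)} + 24 \cdot 333}{v{\left(81 \right)}} = - \frac{329475}{-60684} + \frac{6 \cdot 0 + 24 \cdot 333}{4 - \frac{2 \cdot 81^{2}}{3} + \frac{1228}{3} \cdot 81} = \left(-329475\right) \left(- \frac{1}{60684}\right) + \frac{0 + 7992}{4 - 4374 + 33156} = \frac{109825}{20228} + \frac{7992}{4 - 4374 + 33156} = \frac{109825}{20228} + \frac{7992}{28786} = \frac{109825}{20228} + 7992 \cdot \frac{1}{28786} = \frac{109825}{20228} + \frac{108}{389} = \frac{115441}{20228}$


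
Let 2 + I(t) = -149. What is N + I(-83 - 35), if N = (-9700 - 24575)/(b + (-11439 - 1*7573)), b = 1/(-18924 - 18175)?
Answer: -105232686314/705326189 ≈ -149.20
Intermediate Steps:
I(t) = -151 (I(t) = -2 - 149 = -151)
b = -1/37099 (b = 1/(-37099) = -1/37099 ≈ -2.6955e-5)
N = 1271568225/705326189 (N = (-9700 - 24575)/(-1/37099 + (-11439 - 1*7573)) = -34275/(-1/37099 + (-11439 - 7573)) = -34275/(-1/37099 - 19012) = -34275/(-705326189/37099) = -34275*(-37099/705326189) = 1271568225/705326189 ≈ 1.8028)
N + I(-83 - 35) = 1271568225/705326189 - 151 = -105232686314/705326189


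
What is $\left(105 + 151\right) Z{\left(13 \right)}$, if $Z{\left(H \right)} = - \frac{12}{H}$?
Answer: $- \frac{3072}{13} \approx -236.31$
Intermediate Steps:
$\left(105 + 151\right) Z{\left(13 \right)} = \left(105 + 151\right) \left(- \frac{12}{13}\right) = 256 \left(\left(-12\right) \frac{1}{13}\right) = 256 \left(- \frac{12}{13}\right) = - \frac{3072}{13}$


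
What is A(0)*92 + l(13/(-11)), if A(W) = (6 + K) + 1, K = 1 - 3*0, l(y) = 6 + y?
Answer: 8149/11 ≈ 740.82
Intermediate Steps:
K = 1 (K = 1 + 0 = 1)
A(W) = 8 (A(W) = (6 + 1) + 1 = 7 + 1 = 8)
A(0)*92 + l(13/(-11)) = 8*92 + (6 + 13/(-11)) = 736 + (6 + 13*(-1/11)) = 736 + (6 - 13/11) = 736 + 53/11 = 8149/11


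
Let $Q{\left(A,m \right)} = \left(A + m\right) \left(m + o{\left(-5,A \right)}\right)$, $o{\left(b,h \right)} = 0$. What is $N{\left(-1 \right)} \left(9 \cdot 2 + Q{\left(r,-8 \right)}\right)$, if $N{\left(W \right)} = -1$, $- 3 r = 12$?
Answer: $-114$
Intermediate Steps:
$r = -4$ ($r = \left(- \frac{1}{3}\right) 12 = -4$)
$Q{\left(A,m \right)} = m \left(A + m\right)$ ($Q{\left(A,m \right)} = \left(A + m\right) \left(m + 0\right) = \left(A + m\right) m = m \left(A + m\right)$)
$N{\left(-1 \right)} \left(9 \cdot 2 + Q{\left(r,-8 \right)}\right) = - (9 \cdot 2 - 8 \left(-4 - 8\right)) = - (18 - -96) = - (18 + 96) = \left(-1\right) 114 = -114$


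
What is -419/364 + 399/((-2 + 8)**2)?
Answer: 5423/546 ≈ 9.9322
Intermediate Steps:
-419/364 + 399/((-2 + 8)**2) = -419*1/364 + 399/(6**2) = -419/364 + 399/36 = -419/364 + 399*(1/36) = -419/364 + 133/12 = 5423/546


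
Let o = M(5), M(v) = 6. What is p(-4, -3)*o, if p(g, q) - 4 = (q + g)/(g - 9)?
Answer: 354/13 ≈ 27.231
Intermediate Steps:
o = 6
p(g, q) = 4 + (g + q)/(-9 + g) (p(g, q) = 4 + (q + g)/(g - 9) = 4 + (g + q)/(-9 + g))
p(-4, -3)*o = ((-36 - 3 + 5*(-4))/(-9 - 4))*6 = ((-36 - 3 - 20)/(-13))*6 = -1/13*(-59)*6 = (59/13)*6 = 354/13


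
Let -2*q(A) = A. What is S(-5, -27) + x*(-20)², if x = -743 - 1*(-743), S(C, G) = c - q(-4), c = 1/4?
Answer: -7/4 ≈ -1.7500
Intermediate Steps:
q(A) = -A/2
c = ¼ ≈ 0.25000
S(C, G) = -7/4 (S(C, G) = ¼ - (-1)*(-4)/2 = ¼ - 1*2 = ¼ - 2 = -7/4)
x = 0 (x = -743 + 743 = 0)
S(-5, -27) + x*(-20)² = -7/4 + 0*(-20)² = -7/4 + 0*400 = -7/4 + 0 = -7/4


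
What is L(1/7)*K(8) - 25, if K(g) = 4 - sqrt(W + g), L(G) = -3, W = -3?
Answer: -37 + 3*sqrt(5) ≈ -30.292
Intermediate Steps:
K(g) = 4 - sqrt(-3 + g)
L(1/7)*K(8) - 25 = -3*(4 - sqrt(-3 + 8)) - 25 = -3*(4 - sqrt(5)) - 25 = (-12 + 3*sqrt(5)) - 25 = -37 + 3*sqrt(5)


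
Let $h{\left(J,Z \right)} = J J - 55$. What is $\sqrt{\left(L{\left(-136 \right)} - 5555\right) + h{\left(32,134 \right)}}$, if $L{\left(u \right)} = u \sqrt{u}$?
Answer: $\sqrt{-4586 - 272 i \sqrt{34}} \approx 11.544 - 68.697 i$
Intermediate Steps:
$L{\left(u \right)} = u^{\frac{3}{2}}$
$h{\left(J,Z \right)} = -55 + J^{2}$ ($h{\left(J,Z \right)} = J^{2} - 55 = -55 + J^{2}$)
$\sqrt{\left(L{\left(-136 \right)} - 5555\right) + h{\left(32,134 \right)}} = \sqrt{\left(\left(-136\right)^{\frac{3}{2}} - 5555\right) - \left(55 - 32^{2}\right)} = \sqrt{\left(- 272 i \sqrt{34} - 5555\right) + \left(-55 + 1024\right)} = \sqrt{\left(-5555 - 272 i \sqrt{34}\right) + 969} = \sqrt{-4586 - 272 i \sqrt{34}}$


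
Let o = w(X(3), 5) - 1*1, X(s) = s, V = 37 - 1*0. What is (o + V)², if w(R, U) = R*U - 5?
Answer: 2116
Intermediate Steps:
V = 37 (V = 37 + 0 = 37)
w(R, U) = -5 + R*U
o = 9 (o = (-5 + 3*5) - 1*1 = (-5 + 15) - 1 = 10 - 1 = 9)
(o + V)² = (9 + 37)² = 46² = 2116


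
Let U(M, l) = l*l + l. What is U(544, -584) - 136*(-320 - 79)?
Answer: 394736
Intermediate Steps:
U(M, l) = l + l² (U(M, l) = l² + l = l + l²)
U(544, -584) - 136*(-320 - 79) = -584*(1 - 584) - 136*(-320 - 79) = -584*(-583) - 136*(-399) = 340472 - 1*(-54264) = 340472 + 54264 = 394736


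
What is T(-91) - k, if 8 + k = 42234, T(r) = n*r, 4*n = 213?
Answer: -188287/4 ≈ -47072.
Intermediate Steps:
n = 213/4 (n = (¼)*213 = 213/4 ≈ 53.250)
T(r) = 213*r/4
k = 42226 (k = -8 + 42234 = 42226)
T(-91) - k = (213/4)*(-91) - 1*42226 = -19383/4 - 42226 = -188287/4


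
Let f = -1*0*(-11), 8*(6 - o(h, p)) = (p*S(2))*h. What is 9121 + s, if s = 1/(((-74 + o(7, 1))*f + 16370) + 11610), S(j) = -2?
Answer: 255205581/27980 ≈ 9121.0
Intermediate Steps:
o(h, p) = 6 + h*p/4 (o(h, p) = 6 - p*(-2)*h/8 = 6 - (-2*p)*h/8 = 6 - (-1)*h*p/4 = 6 + h*p/4)
f = 0 (f = 0*(-11) = 0)
s = 1/27980 (s = 1/(((-74 + (6 + (¼)*7*1))*0 + 16370) + 11610) = 1/(((-74 + (6 + 7/4))*0 + 16370) + 11610) = 1/(((-74 + 31/4)*0 + 16370) + 11610) = 1/((-265/4*0 + 16370) + 11610) = 1/((0 + 16370) + 11610) = 1/(16370 + 11610) = 1/27980 ≈ 3.5740e-5)
9121 + s = 9121 + 1/27980 = 255205581/27980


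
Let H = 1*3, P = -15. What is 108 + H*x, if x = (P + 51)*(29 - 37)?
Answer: -756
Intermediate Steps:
x = -288 (x = (-15 + 51)*(29 - 37) = 36*(-8) = -288)
H = 3
108 + H*x = 108 + 3*(-288) = 108 - 864 = -756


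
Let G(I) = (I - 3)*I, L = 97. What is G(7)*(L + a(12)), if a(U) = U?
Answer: 3052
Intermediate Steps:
G(I) = I*(-3 + I) (G(I) = (-3 + I)*I = I*(-3 + I))
G(7)*(L + a(12)) = (7*(-3 + 7))*(97 + 12) = (7*4)*109 = 28*109 = 3052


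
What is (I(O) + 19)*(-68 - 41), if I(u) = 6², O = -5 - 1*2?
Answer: -5995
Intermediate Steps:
O = -7 (O = -5 - 2 = -7)
I(u) = 36
(I(O) + 19)*(-68 - 41) = (36 + 19)*(-68 - 41) = 55*(-109) = -5995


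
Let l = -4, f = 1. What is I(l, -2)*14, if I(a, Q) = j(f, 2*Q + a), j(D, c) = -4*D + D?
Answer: -42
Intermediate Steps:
j(D, c) = -3*D
I(a, Q) = -3 (I(a, Q) = -3*1 = -3)
I(l, -2)*14 = -3*14 = -42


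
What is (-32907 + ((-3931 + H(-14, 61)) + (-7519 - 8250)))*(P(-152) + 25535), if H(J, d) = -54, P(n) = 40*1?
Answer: -1346805075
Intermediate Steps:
P(n) = 40
(-32907 + ((-3931 + H(-14, 61)) + (-7519 - 8250)))*(P(-152) + 25535) = (-32907 + ((-3931 - 54) + (-7519 - 8250)))*(40 + 25535) = (-32907 + (-3985 - 15769))*25575 = (-32907 - 19754)*25575 = -52661*25575 = -1346805075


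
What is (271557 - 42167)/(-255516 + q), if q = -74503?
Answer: -229390/330019 ≈ -0.69508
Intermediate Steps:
(271557 - 42167)/(-255516 + q) = (271557 - 42167)/(-255516 - 74503) = 229390/(-330019) = 229390*(-1/330019) = -229390/330019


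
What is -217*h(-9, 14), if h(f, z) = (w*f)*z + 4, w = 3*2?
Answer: 163184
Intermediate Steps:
w = 6
h(f, z) = 4 + 6*f*z (h(f, z) = (6*f)*z + 4 = 6*f*z + 4 = 4 + 6*f*z)
-217*h(-9, 14) = -217*(4 + 6*(-9)*14) = -217*(4 - 756) = -217*(-752) = 163184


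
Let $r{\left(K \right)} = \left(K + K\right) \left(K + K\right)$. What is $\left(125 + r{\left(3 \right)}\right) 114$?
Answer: $18354$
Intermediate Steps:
$r{\left(K \right)} = 4 K^{2}$ ($r{\left(K \right)} = 2 K 2 K = 4 K^{2}$)
$\left(125 + r{\left(3 \right)}\right) 114 = \left(125 + 4 \cdot 3^{2}\right) 114 = \left(125 + 4 \cdot 9\right) 114 = \left(125 + 36\right) 114 = 161 \cdot 114 = 18354$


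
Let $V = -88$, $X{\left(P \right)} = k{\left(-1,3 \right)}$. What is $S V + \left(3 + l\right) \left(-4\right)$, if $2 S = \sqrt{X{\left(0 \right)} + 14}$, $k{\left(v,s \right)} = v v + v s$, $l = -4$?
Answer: $4 - 88 \sqrt{3} \approx -148.42$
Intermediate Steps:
$k{\left(v,s \right)} = v^{2} + s v$
$X{\left(P \right)} = -2$ ($X{\left(P \right)} = - (3 - 1) = \left(-1\right) 2 = -2$)
$S = \sqrt{3}$ ($S = \frac{\sqrt{-2 + 14}}{2} = \frac{\sqrt{12}}{2} = \frac{2 \sqrt{3}}{2} = \sqrt{3} \approx 1.732$)
$S V + \left(3 + l\right) \left(-4\right) = \sqrt{3} \left(-88\right) + \left(3 - 4\right) \left(-4\right) = - 88 \sqrt{3} - -4 = - 88 \sqrt{3} + 4 = 4 - 88 \sqrt{3}$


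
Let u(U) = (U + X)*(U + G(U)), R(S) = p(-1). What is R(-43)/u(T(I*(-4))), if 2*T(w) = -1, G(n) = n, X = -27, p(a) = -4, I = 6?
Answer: -8/55 ≈ -0.14545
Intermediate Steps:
T(w) = -½ (T(w) = (½)*(-1) = -½)
R(S) = -4
u(U) = 2*U*(-27 + U) (u(U) = (U - 27)*(U + U) = (-27 + U)*(2*U) = 2*U*(-27 + U))
R(-43)/u(T(I*(-4))) = -4*(-1/(-27 - ½)) = -4/(2*(-½)*(-55/2)) = -4/55/2 = -4*2/55 = -8/55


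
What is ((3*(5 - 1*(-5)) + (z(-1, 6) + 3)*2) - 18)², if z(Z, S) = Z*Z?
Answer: 400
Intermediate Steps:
z(Z, S) = Z²
((3*(5 - 1*(-5)) + (z(-1, 6) + 3)*2) - 18)² = ((3*(5 - 1*(-5)) + ((-1)² + 3)*2) - 18)² = ((3*(5 + 5) + (1 + 3)*2) - 18)² = ((3*10 + 4*2) - 18)² = ((30 + 8) - 18)² = (38 - 18)² = 20² = 400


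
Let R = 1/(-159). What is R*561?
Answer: -187/53 ≈ -3.5283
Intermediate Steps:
R = -1/159 ≈ -0.0062893
R*561 = -1/159*561 = -187/53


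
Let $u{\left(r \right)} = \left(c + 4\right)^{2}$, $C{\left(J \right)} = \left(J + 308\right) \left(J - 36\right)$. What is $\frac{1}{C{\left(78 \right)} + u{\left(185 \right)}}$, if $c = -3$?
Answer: $\frac{1}{16213} \approx 6.1679 \cdot 10^{-5}$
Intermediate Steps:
$C{\left(J \right)} = \left(-36 + J\right) \left(308 + J\right)$ ($C{\left(J \right)} = \left(308 + J\right) \left(-36 + J\right) = \left(-36 + J\right) \left(308 + J\right)$)
$u{\left(r \right)} = 1$ ($u{\left(r \right)} = \left(-3 + 4\right)^{2} = 1^{2} = 1$)
$\frac{1}{C{\left(78 \right)} + u{\left(185 \right)}} = \frac{1}{\left(-11088 + 78^{2} + 272 \cdot 78\right) + 1} = \frac{1}{\left(-11088 + 6084 + 21216\right) + 1} = \frac{1}{16212 + 1} = \frac{1}{16213}$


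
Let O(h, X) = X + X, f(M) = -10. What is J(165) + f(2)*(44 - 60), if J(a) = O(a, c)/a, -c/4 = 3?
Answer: 8792/55 ≈ 159.85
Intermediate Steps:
c = -12 (c = -4*3 = -12)
O(h, X) = 2*X
J(a) = -24/a (J(a) = (2*(-12))/a = -24/a)
J(165) + f(2)*(44 - 60) = -24/165 - 10*(44 - 60) = -24*1/165 - 10*(-16) = -8/55 + 160 = 8792/55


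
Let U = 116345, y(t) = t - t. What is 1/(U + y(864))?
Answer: 1/116345 ≈ 8.5951e-6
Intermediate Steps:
y(t) = 0
1/(U + y(864)) = 1/(116345 + 0) = 1/116345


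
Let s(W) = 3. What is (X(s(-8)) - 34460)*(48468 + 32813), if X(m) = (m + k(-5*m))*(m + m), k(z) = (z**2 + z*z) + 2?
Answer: -2579046130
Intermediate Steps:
k(z) = 2 + 2*z**2 (k(z) = (z**2 + z**2) + 2 = 2*z**2 + 2 = 2 + 2*z**2)
X(m) = 2*m*(2 + m + 50*m**2) (X(m) = (m + (2 + 2*(-5*m)**2))*(m + m) = (m + (2 + 2*(25*m**2)))*(2*m) = (m + (2 + 50*m**2))*(2*m) = (2 + m + 50*m**2)*(2*m) = 2*m*(2 + m + 50*m**2))
(X(s(-8)) - 34460)*(48468 + 32813) = (2*3*(2 + 3 + 50*3**2) - 34460)*(48468 + 32813) = (2*3*(2 + 3 + 50*9) - 34460)*81281 = (2*3*(2 + 3 + 450) - 34460)*81281 = (2*3*455 - 34460)*81281 = (2730 - 34460)*81281 = -31730*81281 = -2579046130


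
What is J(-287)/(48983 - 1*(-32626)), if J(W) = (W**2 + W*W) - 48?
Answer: 164690/81609 ≈ 2.0180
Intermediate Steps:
J(W) = -48 + 2*W**2 (J(W) = (W**2 + W**2) - 48 = 2*W**2 - 48 = -48 + 2*W**2)
J(-287)/(48983 - 1*(-32626)) = (-48 + 2*(-287)**2)/(48983 - 1*(-32626)) = (-48 + 2*82369)/(48983 + 32626) = (-48 + 164738)/81609 = 164690*(1/81609) = 164690/81609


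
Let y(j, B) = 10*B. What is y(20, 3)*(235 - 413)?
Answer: -5340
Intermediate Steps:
y(20, 3)*(235 - 413) = (10*3)*(235 - 413) = 30*(-178) = -5340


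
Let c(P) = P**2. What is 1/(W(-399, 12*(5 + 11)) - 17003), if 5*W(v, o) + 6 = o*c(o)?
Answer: 5/6992867 ≈ 7.1501e-7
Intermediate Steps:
W(v, o) = -6/5 + o**3/5 (W(v, o) = -6/5 + (o*o**2)/5 = -6/5 + o**3/5)
1/(W(-399, 12*(5 + 11)) - 17003) = 1/((-6/5 + (12*(5 + 11))**3/5) - 17003) = 1/((-6/5 + (12*16)**3/5) - 17003) = 1/((-6/5 + (1/5)*192**3) - 17003) = 1/((-6/5 + (1/5)*7077888) - 17003) = 1/((-6/5 + 7077888/5) - 17003) = 1/(7077882/5 - 17003) = 1/(6992867/5) = 5/6992867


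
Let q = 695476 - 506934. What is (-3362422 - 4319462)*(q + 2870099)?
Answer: -23496125359644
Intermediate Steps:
q = 188542
(-3362422 - 4319462)*(q + 2870099) = (-3362422 - 4319462)*(188542 + 2870099) = -7681884*3058641 = -23496125359644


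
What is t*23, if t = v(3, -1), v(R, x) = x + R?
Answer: 46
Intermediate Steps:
v(R, x) = R + x
t = 2 (t = 3 - 1 = 2)
t*23 = 2*23 = 46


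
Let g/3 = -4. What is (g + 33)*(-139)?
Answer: -2919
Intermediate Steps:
g = -12 (g = 3*(-4) = -12)
(g + 33)*(-139) = (-12 + 33)*(-139) = 21*(-139) = -2919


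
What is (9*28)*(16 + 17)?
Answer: 8316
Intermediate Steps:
(9*28)*(16 + 17) = 252*33 = 8316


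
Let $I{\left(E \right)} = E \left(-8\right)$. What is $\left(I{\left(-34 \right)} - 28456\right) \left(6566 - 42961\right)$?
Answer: $1025756680$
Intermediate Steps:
$I{\left(E \right)} = - 8 E$
$\left(I{\left(-34 \right)} - 28456\right) \left(6566 - 42961\right) = \left(\left(-8\right) \left(-34\right) - 28456\right) \left(6566 - 42961\right) = \left(272 - 28456\right) \left(-36395\right) = \left(-28184\right) \left(-36395\right) = 1025756680$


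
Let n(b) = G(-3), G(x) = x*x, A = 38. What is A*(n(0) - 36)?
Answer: -1026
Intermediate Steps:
G(x) = x²
n(b) = 9 (n(b) = (-3)² = 9)
A*(n(0) - 36) = 38*(9 - 36) = 38*(-27) = -1026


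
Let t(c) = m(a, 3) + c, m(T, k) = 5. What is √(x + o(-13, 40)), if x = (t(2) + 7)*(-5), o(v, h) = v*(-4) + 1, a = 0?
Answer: I*√17 ≈ 4.1231*I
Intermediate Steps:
t(c) = 5 + c
o(v, h) = 1 - 4*v (o(v, h) = -4*v + 1 = 1 - 4*v)
x = -70 (x = ((5 + 2) + 7)*(-5) = (7 + 7)*(-5) = 14*(-5) = -70)
√(x + o(-13, 40)) = √(-70 + (1 - 4*(-13))) = √(-70 + (1 + 52)) = √(-70 + 53) = √(-17) = I*√17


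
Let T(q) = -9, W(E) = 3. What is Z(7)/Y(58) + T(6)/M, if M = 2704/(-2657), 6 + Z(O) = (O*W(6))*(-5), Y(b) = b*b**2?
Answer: 583176639/65947856 ≈ 8.8430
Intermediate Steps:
Y(b) = b**3
Z(O) = -6 - 15*O (Z(O) = -6 + (O*3)*(-5) = -6 + (3*O)*(-5) = -6 - 15*O)
M = -2704/2657 (M = 2704*(-1/2657) = -2704/2657 ≈ -1.0177)
Z(7)/Y(58) + T(6)/M = (-6 - 15*7)/(58**3) - 9/(-2704/2657) = (-6 - 105)/195112 - 9*(-2657/2704) = -111*1/195112 + 23913/2704 = -111/195112 + 23913/2704 = 583176639/65947856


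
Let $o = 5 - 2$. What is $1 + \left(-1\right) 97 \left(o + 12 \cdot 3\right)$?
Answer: $-3782$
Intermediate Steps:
$o = 3$ ($o = 5 - 2 = 3$)
$1 + \left(-1\right) 97 \left(o + 12 \cdot 3\right) = 1 + \left(-1\right) 97 \left(3 + 12 \cdot 3\right) = 1 - 97 \left(3 + 36\right) = 1 - 3783 = -3782$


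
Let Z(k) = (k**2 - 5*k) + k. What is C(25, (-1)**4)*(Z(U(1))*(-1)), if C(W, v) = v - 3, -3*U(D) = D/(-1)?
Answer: -22/9 ≈ -2.4444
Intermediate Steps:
U(D) = D/3 (U(D) = -D/(3*(-1)) = -D*(-1)/3 = -(-1)*D/3 = D/3)
Z(k) = k**2 - 4*k
C(W, v) = -3 + v
C(25, (-1)**4)*(Z(U(1))*(-1)) = (-3 + (-1)**4)*((((1/3)*1)*(-4 + (1/3)*1))*(-1)) = (-3 + 1)*(((-4 + 1/3)/3)*(-1)) = -2*(1/3)*(-11/3)*(-1) = -(-22)*(-1)/9 = -2*11/9 = -22/9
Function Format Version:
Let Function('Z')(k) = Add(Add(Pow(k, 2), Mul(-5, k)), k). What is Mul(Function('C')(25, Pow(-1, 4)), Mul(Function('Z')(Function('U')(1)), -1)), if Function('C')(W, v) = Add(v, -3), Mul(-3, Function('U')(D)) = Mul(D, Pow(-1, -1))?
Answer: Rational(-22, 9) ≈ -2.4444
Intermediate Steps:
Function('U')(D) = Mul(Rational(1, 3), D) (Function('U')(D) = Mul(Rational(-1, 3), Mul(D, Pow(-1, -1))) = Mul(Rational(-1, 3), Mul(D, -1)) = Mul(Rational(-1, 3), Mul(-1, D)) = Mul(Rational(1, 3), D))
Function('Z')(k) = Add(Pow(k, 2), Mul(-4, k))
Function('C')(W, v) = Add(-3, v)
Mul(Function('C')(25, Pow(-1, 4)), Mul(Function('Z')(Function('U')(1)), -1)) = Mul(Add(-3, Pow(-1, 4)), Mul(Mul(Mul(Rational(1, 3), 1), Add(-4, Mul(Rational(1, 3), 1))), -1)) = Mul(Add(-3, 1), Mul(Mul(Rational(1, 3), Add(-4, Rational(1, 3))), -1)) = Mul(-2, Mul(Mul(Rational(1, 3), Rational(-11, 3)), -1)) = Mul(-2, Mul(Rational(-11, 9), -1)) = Mul(-2, Rational(11, 9)) = Rational(-22, 9)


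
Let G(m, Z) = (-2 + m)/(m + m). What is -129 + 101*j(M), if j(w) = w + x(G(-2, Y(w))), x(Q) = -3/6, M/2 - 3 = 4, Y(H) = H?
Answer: 2469/2 ≈ 1234.5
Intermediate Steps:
M = 14 (M = 6 + 2*4 = 6 + 8 = 14)
G(m, Z) = (-2 + m)/(2*m) (G(m, Z) = (-2 + m)/((2*m)) = (-2 + m)*(1/(2*m)) = (-2 + m)/(2*m))
x(Q) = -½ (x(Q) = -3*⅙ = -½)
j(w) = -½ + w (j(w) = w - ½ = -½ + w)
-129 + 101*j(M) = -129 + 101*(-½ + 14) = -129 + 101*(27/2) = -129 + 2727/2 = 2469/2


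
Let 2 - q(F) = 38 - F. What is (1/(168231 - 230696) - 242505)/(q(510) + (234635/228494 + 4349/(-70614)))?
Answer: -61103074648737098754/119675220813728905 ≈ -510.57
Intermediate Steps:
q(F) = -36 + F (q(F) = 2 - (38 - F) = 2 + (-38 + F) = -36 + F)
(1/(168231 - 230696) - 242505)/(q(510) + (234635/228494 + 4349/(-70614))) = (1/(168231 - 230696) - 242505)/((-36 + 510) + (234635/228494 + 4349/(-70614))) = (1/(-62465) - 242505)/(474 + (234635*(1/228494) + 4349*(-1/70614))) = (-1/62465 - 242505)/(474 + (234635/228494 - 4349/70614)) = -15148074826/(62465*(474 + 3893698871/4033718829)) = -15148074826/(62465*1915876423817/4033718829) = -15148074826/62465*4033718829/1915876423817 = -61103074648737098754/119675220813728905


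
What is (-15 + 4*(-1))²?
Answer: 361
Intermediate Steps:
(-15 + 4*(-1))² = (-15 - 4)² = (-19)² = 361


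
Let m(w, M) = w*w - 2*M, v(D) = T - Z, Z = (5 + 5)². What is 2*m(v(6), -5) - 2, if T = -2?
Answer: 20826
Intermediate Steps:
Z = 100 (Z = 10² = 100)
v(D) = -102 (v(D) = -2 - 1*100 = -2 - 100 = -102)
m(w, M) = w² - 2*M
2*m(v(6), -5) - 2 = 2*((-102)² - 2*(-5)) - 2 = 2*(10404 + 10) - 2 = 2*10414 - 2 = 20828 - 2 = 20826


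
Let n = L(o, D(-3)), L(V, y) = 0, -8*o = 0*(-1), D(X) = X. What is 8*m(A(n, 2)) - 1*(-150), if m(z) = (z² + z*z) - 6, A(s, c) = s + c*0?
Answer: 102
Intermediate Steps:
o = 0 (o = -0*(-1) = -⅛*0 = 0)
n = 0
A(s, c) = s (A(s, c) = s + 0 = s)
m(z) = -6 + 2*z² (m(z) = (z² + z²) - 6 = 2*z² - 6 = -6 + 2*z²)
8*m(A(n, 2)) - 1*(-150) = 8*(-6 + 2*0²) - 1*(-150) = 8*(-6 + 2*0) + 150 = 8*(-6 + 0) + 150 = 8*(-6) + 150 = -48 + 150 = 102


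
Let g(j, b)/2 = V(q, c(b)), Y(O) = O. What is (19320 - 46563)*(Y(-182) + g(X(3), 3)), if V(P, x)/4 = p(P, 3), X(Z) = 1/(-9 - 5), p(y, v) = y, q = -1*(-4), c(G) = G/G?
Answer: 4086450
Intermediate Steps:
c(G) = 1
q = 4
X(Z) = -1/14 (X(Z) = 1/(-14) = -1/14)
V(P, x) = 4*P
g(j, b) = 32 (g(j, b) = 2*(4*4) = 2*16 = 32)
(19320 - 46563)*(Y(-182) + g(X(3), 3)) = (19320 - 46563)*(-182 + 32) = -27243*(-150) = 4086450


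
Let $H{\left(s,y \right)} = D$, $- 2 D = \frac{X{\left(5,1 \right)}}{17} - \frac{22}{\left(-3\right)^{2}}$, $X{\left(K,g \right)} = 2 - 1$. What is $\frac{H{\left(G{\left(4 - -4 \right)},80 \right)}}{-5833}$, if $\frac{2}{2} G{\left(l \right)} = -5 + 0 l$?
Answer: $- \frac{365}{1784898} \approx -0.00020449$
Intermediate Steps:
$X{\left(K,g \right)} = 1$
$G{\left(l \right)} = -5$ ($G{\left(l \right)} = -5 + 0 l = -5 + 0 = -5$)
$D = \frac{365}{306}$ ($D = - \frac{1 \cdot \frac{1}{17} - \frac{22}{\left(-3\right)^{2}}}{2} = - \frac{1 \cdot \frac{1}{17} - \frac{22}{9}}{2} = - \frac{\frac{1}{17} - \frac{22}{9}}{2} = \left(- \frac{1}{2}\right) \left(- \frac{365}{153}\right) = \frac{365}{306} \approx 1.1928$)
$H{\left(s,y \right)} = \frac{365}{306}$
$\frac{H{\left(G{\left(4 - -4 \right)},80 \right)}}{-5833} = \frac{365}{306 \left(-5833\right)} = \frac{365}{306} \left(- \frac{1}{5833}\right) = - \frac{365}{1784898}$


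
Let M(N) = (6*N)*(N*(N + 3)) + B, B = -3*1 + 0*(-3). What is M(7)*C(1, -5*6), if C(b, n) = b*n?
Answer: -88110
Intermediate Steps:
B = -3 (B = -3 + 0 = -3)
M(N) = -3 + 6*N**2*(3 + N) (M(N) = (6*N)*(N*(N + 3)) - 3 = (6*N)*(N*(3 + N)) - 3 = 6*N**2*(3 + N) - 3 = -3 + 6*N**2*(3 + N))
M(7)*C(1, -5*6) = (-3 + 6*7**3 + 18*7**2)*(1*(-5*6)) = (-3 + 6*343 + 18*49)*(1*(-30)) = (-3 + 2058 + 882)*(-30) = 2937*(-30) = -88110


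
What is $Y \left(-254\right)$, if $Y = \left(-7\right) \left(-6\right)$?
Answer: $-10668$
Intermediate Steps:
$Y = 42$
$Y \left(-254\right) = 42 \left(-254\right) = -10668$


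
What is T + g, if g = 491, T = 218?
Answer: 709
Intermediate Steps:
T + g = 218 + 491 = 709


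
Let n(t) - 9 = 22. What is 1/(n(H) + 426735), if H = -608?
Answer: 1/426766 ≈ 2.3432e-6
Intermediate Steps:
n(t) = 31 (n(t) = 9 + 22 = 31)
1/(n(H) + 426735) = 1/(31 + 426735) = 1/426766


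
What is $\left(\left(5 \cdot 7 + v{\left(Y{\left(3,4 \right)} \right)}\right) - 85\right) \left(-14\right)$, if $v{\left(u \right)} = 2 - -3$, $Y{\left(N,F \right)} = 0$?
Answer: $630$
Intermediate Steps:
$v{\left(u \right)} = 5$ ($v{\left(u \right)} = 2 + 3 = 5$)
$\left(\left(5 \cdot 7 + v{\left(Y{\left(3,4 \right)} \right)}\right) - 85\right) \left(-14\right) = \left(\left(5 \cdot 7 + 5\right) - 85\right) \left(-14\right) = \left(\left(35 + 5\right) - 85\right) \left(-14\right) = \left(40 - 85\right) \left(-14\right) = \left(-45\right) \left(-14\right) = 630$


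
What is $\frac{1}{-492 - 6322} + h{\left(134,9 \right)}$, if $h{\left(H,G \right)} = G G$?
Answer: $\frac{551933}{6814} \approx 81.0$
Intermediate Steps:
$h{\left(H,G \right)} = G^{2}$
$\frac{1}{-492 - 6322} + h{\left(134,9 \right)} = \frac{1}{-492 - 6322} + 9^{2} = \frac{1}{-492 + \left(-10590 + 4268\right)} + 81 = \frac{1}{-492 - 6322} + 81 = \frac{1}{-6814} + 81 = - \frac{1}{6814} + 81 = \frac{551933}{6814}$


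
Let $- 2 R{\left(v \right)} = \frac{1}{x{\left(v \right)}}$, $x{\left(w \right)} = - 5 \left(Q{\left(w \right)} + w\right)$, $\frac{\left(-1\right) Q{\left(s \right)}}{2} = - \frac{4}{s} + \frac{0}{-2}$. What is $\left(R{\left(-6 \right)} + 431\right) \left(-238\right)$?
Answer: $- \frac{11283223}{110} \approx -1.0257 \cdot 10^{5}$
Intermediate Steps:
$Q{\left(s \right)} = \frac{8}{s}$ ($Q{\left(s \right)} = - 2 \left(- \frac{4}{s} + \frac{0}{-2}\right) = - 2 \left(- \frac{4}{s} + 0 \left(- \frac{1}{2}\right)\right) = - 2 \left(- \frac{4}{s} + 0\right) = - 2 \left(- \frac{4}{s}\right) = \frac{8}{s}$)
$x{\left(w \right)} = - \frac{40}{w} - 5 w$ ($x{\left(w \right)} = - 5 \left(\frac{8}{w} + w\right) = - 5 \left(w + \frac{8}{w}\right) = - \frac{40}{w} - 5 w$)
$R{\left(v \right)} = - \frac{1}{2 \left(- \frac{40}{v} - 5 v\right)}$
$\left(R{\left(-6 \right)} + 431\right) \left(-238\right) = \left(\frac{1}{10} \left(-6\right) \frac{1}{8 + \left(-6\right)^{2}} + 431\right) \left(-238\right) = \left(\frac{1}{10} \left(-6\right) \frac{1}{8 + 36} + 431\right) \left(-238\right) = \left(\frac{1}{10} \left(-6\right) \frac{1}{44} + 431\right) \left(-238\right) = \left(- \frac{3}{220} + 431\right) \left(-238\right) = \frac{94817}{220} \left(-238\right) = - \frac{11283223}{110}$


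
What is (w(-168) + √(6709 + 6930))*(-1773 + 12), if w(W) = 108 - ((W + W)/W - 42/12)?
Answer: -385659/2 - 1761*√13639 ≈ -3.9849e+5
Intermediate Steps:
w(W) = 219/2 (w(W) = 108 - ((2*W)/W - 42*1/12) = 108 - (2 - 7/2) = 108 - 1*(-3/2) = 108 + 3/2 = 219/2)
(w(-168) + √(6709 + 6930))*(-1773 + 12) = (219/2 + √(6709 + 6930))*(-1773 + 12) = (219/2 + √13639)*(-1761) = -385659/2 - 1761*√13639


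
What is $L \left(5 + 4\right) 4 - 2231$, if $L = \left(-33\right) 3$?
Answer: $-5795$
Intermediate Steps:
$L = -99$
$L \left(5 + 4\right) 4 - 2231 = - 99 \left(5 + 4\right) 4 - 2231 = - 99 \cdot 9 \cdot 4 - 2231 = \left(-99\right) 36 - 2231 = -3564 - 2231 = -5795$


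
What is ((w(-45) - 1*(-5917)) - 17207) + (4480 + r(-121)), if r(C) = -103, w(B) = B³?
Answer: -98038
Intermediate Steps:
((w(-45) - 1*(-5917)) - 17207) + (4480 + r(-121)) = (((-45)³ - 1*(-5917)) - 17207) + (4480 - 103) = ((-91125 + 5917) - 17207) + 4377 = (-85208 - 17207) + 4377 = -102415 + 4377 = -98038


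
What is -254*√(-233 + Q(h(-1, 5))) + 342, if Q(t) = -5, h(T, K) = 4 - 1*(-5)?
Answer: 342 - 254*I*√238 ≈ 342.0 - 3918.5*I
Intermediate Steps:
h(T, K) = 9 (h(T, K) = 4 + 5 = 9)
-254*√(-233 + Q(h(-1, 5))) + 342 = -254*√(-233 - 5) + 342 = -254*I*√238 + 342 = 342 - 254*I*√238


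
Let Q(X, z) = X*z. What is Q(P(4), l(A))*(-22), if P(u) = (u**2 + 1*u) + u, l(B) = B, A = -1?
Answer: 528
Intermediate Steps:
P(u) = u**2 + 2*u (P(u) = (u**2 + u) + u = (u + u**2) + u = u**2 + 2*u)
Q(P(4), l(A))*(-22) = ((4*(2 + 4))*(-1))*(-22) = ((4*6)*(-1))*(-22) = (24*(-1))*(-22) = -24*(-22) = 528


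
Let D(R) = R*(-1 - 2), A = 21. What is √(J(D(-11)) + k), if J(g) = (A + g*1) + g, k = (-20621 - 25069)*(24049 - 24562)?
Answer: √23439057 ≈ 4841.4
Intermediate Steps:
D(R) = -3*R (D(R) = R*(-3) = -3*R)
k = 23438970 (k = -45690*(-513) = 23438970)
J(g) = 21 + 2*g (J(g) = (21 + g*1) + g = (21 + g) + g = 21 + 2*g)
√(J(D(-11)) + k) = √((21 + 2*(-3*(-11))) + 23438970) = √((21 + 2*33) + 23438970) = √((21 + 66) + 23438970) = √(87 + 23438970) = √23439057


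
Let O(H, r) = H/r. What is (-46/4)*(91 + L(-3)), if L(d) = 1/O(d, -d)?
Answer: -1035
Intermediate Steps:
L(d) = -1 (L(d) = 1/(d/((-d))) = 1/(d*(-1/d)) = 1/(-1) = -1)
(-46/4)*(91 + L(-3)) = (-46/4)*(91 - 1) = -46*¼*90 = -23/2*90 = -1035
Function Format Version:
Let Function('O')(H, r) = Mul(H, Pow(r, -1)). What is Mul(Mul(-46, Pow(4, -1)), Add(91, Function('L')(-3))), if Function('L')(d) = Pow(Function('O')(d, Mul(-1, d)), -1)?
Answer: -1035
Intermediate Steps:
Function('L')(d) = -1 (Function('L')(d) = Pow(Mul(d, Pow(Mul(-1, d), -1)), -1) = Pow(Mul(d, Mul(-1, Pow(d, -1))), -1) = Pow(-1, -1) = -1)
Mul(Mul(-46, Pow(4, -1)), Add(91, Function('L')(-3))) = Mul(Mul(-46, Pow(4, -1)), Add(91, -1)) = Mul(Mul(-46, Rational(1, 4)), 90) = Mul(Rational(-23, 2), 90) = -1035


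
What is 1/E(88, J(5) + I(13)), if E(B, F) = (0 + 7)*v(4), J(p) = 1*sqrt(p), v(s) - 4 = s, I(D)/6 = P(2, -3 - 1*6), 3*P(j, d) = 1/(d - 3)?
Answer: 1/56 ≈ 0.017857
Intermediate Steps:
P(j, d) = 1/(3*(-3 + d)) (P(j, d) = 1/(3*(d - 3)) = 1/(3*(-3 + d)))
I(D) = -1/6 (I(D) = 6*(1/(3*(-3 + (-3 - 1*6)))) = 6*(1/(3*(-3 + (-3 - 6)))) = 6*(1/(3*(-3 - 9))) = 6*((1/3)/(-12)) = 6*((1/3)*(-1/12)) = 6*(-1/36) = -1/6)
v(s) = 4 + s
J(p) = sqrt(p)
E(B, F) = 56 (E(B, F) = (0 + 7)*(4 + 4) = 7*8 = 56)
1/E(88, J(5) + I(13)) = 1/56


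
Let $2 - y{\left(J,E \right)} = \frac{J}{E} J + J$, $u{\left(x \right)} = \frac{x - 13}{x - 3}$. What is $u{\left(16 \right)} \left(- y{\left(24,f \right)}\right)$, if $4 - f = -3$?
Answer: $\frac{2190}{91} \approx 24.066$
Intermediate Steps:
$f = 7$ ($f = 4 - -3 = 4 + 3 = 7$)
$u{\left(x \right)} = \frac{-13 + x}{-3 + x}$
$y{\left(J,E \right)} = 2 - J - \frac{J^{2}}{E}$ ($y{\left(J,E \right)} = 2 - \left(\frac{J}{E} J + J\right) = 2 - \left(\frac{J^{2}}{E} + J\right) = 2 - \left(J + \frac{J^{2}}{E}\right) = 2 - J - \frac{J^{2}}{E}$)
$u{\left(16 \right)} \left(- y{\left(24,f \right)}\right) = \frac{-13 + 16}{-3 + 16} \left(- (2 - 24 - \frac{24^{2}}{7})\right) = \frac{1}{13} \cdot 3 \left(- (2 - 24 - \frac{1}{7} \cdot 576)\right) = \frac{1}{13} \cdot 3 \left(- (2 - 24 - \frac{576}{7})\right) = \frac{3 \left(\left(-1\right) \left(- \frac{730}{7}\right)\right)}{13} = \frac{3}{13} \cdot \frac{730}{7} = \frac{2190}{91}$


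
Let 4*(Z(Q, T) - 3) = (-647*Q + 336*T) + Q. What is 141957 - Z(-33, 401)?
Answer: 205881/2 ≈ 1.0294e+5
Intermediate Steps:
Z(Q, T) = 3 + 84*T - 323*Q/2 (Z(Q, T) = 3 + ((-647*Q + 336*T) + Q)/4 = 3 + (-646*Q + 336*T)/4 = 3 + (84*T - 323*Q/2) = 3 + 84*T - 323*Q/2)
141957 - Z(-33, 401) = 141957 - (3 + 84*401 - 323/2*(-33)) = 141957 - (3 + 33684 + 10659/2) = 141957 - 1*78033/2 = 141957 - 78033/2 = 205881/2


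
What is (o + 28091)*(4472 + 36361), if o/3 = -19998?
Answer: -1302695199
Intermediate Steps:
o = -59994 (o = 3*(-19998) = -59994)
(o + 28091)*(4472 + 36361) = (-59994 + 28091)*(4472 + 36361) = -31903*40833 = -1302695199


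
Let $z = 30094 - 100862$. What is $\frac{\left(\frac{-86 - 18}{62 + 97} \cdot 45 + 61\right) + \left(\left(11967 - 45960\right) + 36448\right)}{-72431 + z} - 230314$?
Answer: $- \frac{1747979059546}{7589547} \approx -2.3031 \cdot 10^{5}$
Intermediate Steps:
$z = -70768$ ($z = 30094 - 100862 = -70768$)
$\frac{\left(\frac{-86 - 18}{62 + 97} \cdot 45 + 61\right) + \left(\left(11967 - 45960\right) + 36448\right)}{-72431 + z} - 230314 = \frac{\left(\frac{-86 - 18}{62 + 97} \cdot 45 + 61\right) + \left(\left(11967 - 45960\right) + 36448\right)}{-72431 - 70768} - 230314 = \frac{\left(- \frac{104}{159} \cdot 45 + 61\right) + \left(-33993 + 36448\right)}{-143199} - 230314 = \left(\left(\left(-104\right) \frac{1}{159} \cdot 45 + 61\right) + 2455\right) \left(- \frac{1}{143199}\right) - 230314 = \left(\left(\left(- \frac{104}{159}\right) 45 + 61\right) + 2455\right) \left(- \frac{1}{143199}\right) - 230314 = \left(\left(- \frac{1560}{53} + 61\right) + 2455\right) \left(- \frac{1}{143199}\right) - 230314 = \left(\frac{1673}{53} + 2455\right) \left(- \frac{1}{143199}\right) - 230314 = \frac{131788}{53} \left(- \frac{1}{143199}\right) - 230314 = - \frac{131788}{7589547} - 230314 = - \frac{1747979059546}{7589547}$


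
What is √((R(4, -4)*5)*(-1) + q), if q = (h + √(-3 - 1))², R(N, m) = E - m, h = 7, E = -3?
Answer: 2*√(10 + 7*I) ≈ 6.6643 + 2.1007*I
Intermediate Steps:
R(N, m) = -3 - m
q = (7 + 2*I)² (q = (7 + √(-3 - 1))² = (7 + √(-4))² = (7 + 2*I)² ≈ 45.0 + 28.0*I)
√((R(4, -4)*5)*(-1) + q) = √(((-3 - 1*(-4))*5)*(-1) + (45 + 28*I)) = √(((-3 + 4)*5)*(-1) + (45 + 28*I)) = √((1*5)*(-1) + (45 + 28*I)) = √(5*(-1) + (45 + 28*I)) = √(-5 + (45 + 28*I)) = √(40 + 28*I)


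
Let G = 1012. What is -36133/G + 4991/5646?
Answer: -4325131/124212 ≈ -34.821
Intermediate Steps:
-36133/G + 4991/5646 = -36133/1012 + 4991/5646 = -36133*1/1012 + 4991*(1/5646) = -1571/44 + 4991/5646 = -4325131/124212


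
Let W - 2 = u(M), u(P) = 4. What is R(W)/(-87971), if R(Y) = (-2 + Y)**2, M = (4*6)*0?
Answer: -16/87971 ≈ -0.00018188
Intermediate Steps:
M = 0 (M = 24*0 = 0)
W = 6 (W = 2 + 4 = 6)
R(W)/(-87971) = (-2 + 6)**2/(-87971) = 4**2*(-1/87971) = 16*(-1/87971) = -16/87971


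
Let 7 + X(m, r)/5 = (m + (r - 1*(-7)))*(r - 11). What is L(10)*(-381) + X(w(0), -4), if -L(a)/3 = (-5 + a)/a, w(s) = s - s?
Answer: 623/2 ≈ 311.50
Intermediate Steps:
w(s) = 0
X(m, r) = -35 + 5*(-11 + r)*(7 + m + r) (X(m, r) = -35 + 5*((m + (r - 1*(-7)))*(r - 11)) = -35 + 5*((m + (r + 7))*(-11 + r)) = -35 + 5*((m + (7 + r))*(-11 + r)) = -35 + 5*((7 + m + r)*(-11 + r)) = -35 + 5*((-11 + r)*(7 + m + r)) = -35 + 5*(-11 + r)*(7 + m + r))
L(a) = -3*(-5 + a)/a
L(10)*(-381) + X(w(0), -4) = (-3 + 15/10)*(-381) + (-420 - 55*0 - 20*(-4) + 5*(-4)² + 5*0*(-4)) = (-3 + 15*(⅒))*(-381) + (-420 + 0 + 80 + 5*16 + 0) = (-3 + 3/2)*(-381) + (-420 + 0 + 80 + 80 + 0) = -3/2*(-381) - 260 = 1143/2 - 260 = 623/2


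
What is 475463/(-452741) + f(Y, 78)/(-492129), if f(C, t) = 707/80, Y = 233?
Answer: -18719450546047/17824558047120 ≈ -1.0502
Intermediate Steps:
f(C, t) = 707/80 (f(C, t) = 707*(1/80) = 707/80)
475463/(-452741) + f(Y, 78)/(-492129) = 475463/(-452741) + (707/80)/(-492129) = 475463*(-1/452741) + (707/80)*(-1/492129) = -475463/452741 - 707/39370320 = -18719450546047/17824558047120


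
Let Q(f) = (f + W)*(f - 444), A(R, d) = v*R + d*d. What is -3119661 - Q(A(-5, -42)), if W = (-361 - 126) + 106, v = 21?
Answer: -4672431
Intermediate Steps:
A(R, d) = d**2 + 21*R (A(R, d) = 21*R + d*d = 21*R + d**2 = d**2 + 21*R)
W = -381 (W = -487 + 106 = -381)
Q(f) = (-444 + f)*(-381 + f) (Q(f) = (f - 381)*(f - 444) = (-381 + f)*(-444 + f) = (-444 + f)*(-381 + f))
-3119661 - Q(A(-5, -42)) = -3119661 - (169164 + ((-42)**2 + 21*(-5))**2 - 825*((-42)**2 + 21*(-5))) = -3119661 - (169164 + (1764 - 105)**2 - 825*(1764 - 105)) = -3119661 - (169164 + 1659**2 - 825*1659) = -3119661 - (169164 + 2752281 - 1368675) = -3119661 - 1*1552770 = -3119661 - 1552770 = -4672431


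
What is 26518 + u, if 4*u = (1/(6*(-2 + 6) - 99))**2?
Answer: 596655001/22500 ≈ 26518.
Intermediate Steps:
u = 1/22500 (u = (1/(6*(-2 + 6) - 99))**2/4 = (1/(6*4 - 99))**2/4 = (1/(24 - 99))**2/4 = (1/(-75))**2/4 = (-1/75)**2/4 = (1/4)*(1/5625) = 1/22500 ≈ 4.4444e-5)
26518 + u = 26518 + 1/22500 = 596655001/22500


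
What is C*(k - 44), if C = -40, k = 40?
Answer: 160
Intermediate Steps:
C*(k - 44) = -40*(40 - 44) = -40*(-4) = 160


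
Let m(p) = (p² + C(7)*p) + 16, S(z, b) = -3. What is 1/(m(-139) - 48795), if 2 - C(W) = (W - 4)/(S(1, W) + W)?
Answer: -4/118527 ≈ -3.3748e-5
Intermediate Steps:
C(W) = 2 - (-4 + W)/(-3 + W) (C(W) = 2 - (W - 4)/(-3 + W) = 2 - (-4 + W)/(-3 + W))
m(p) = 16 + p² + 5*p/4 (m(p) = (p² + ((-2 + 7)/(-3 + 7))*p) + 16 = (p² + (5/4)*p) + 16 = (p² + ((¼)*5)*p) + 16 = (p² + 5*p/4) + 16 = 16 + p² + 5*p/4)
1/(m(-139) - 48795) = 1/((16 + (-139)² + (5/4)*(-139)) - 48795) = 1/((16 + 19321 - 695/4) - 48795) = 1/(76653/4 - 48795) = 1/(-118527/4) = -4/118527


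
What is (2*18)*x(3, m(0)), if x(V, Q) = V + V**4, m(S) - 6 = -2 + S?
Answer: 3024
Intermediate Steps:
m(S) = 4 + S (m(S) = 6 + (-2 + S) = 4 + S)
(2*18)*x(3, m(0)) = (2*18)*(3 + 3**4) = 36*(3 + 81) = 36*84 = 3024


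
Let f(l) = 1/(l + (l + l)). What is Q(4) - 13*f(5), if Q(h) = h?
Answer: 47/15 ≈ 3.1333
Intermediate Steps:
f(l) = 1/(3*l) (f(l) = 1/(l + 2*l) = 1/(3*l))
Q(4) - 13*f(5) = 4 - 13/(3*5) = 4 - 13*1/15 = 4 - 13/15 = 47/15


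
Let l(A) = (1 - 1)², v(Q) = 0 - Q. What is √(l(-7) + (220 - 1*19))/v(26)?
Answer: -√201/26 ≈ -0.54529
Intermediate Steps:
v(Q) = -Q
l(A) = 0 (l(A) = 0² = 0)
√(l(-7) + (220 - 1*19))/v(26) = √(0 + (220 - 1*19))/((-1*26)) = √(0 + (220 - 19))/(-26) = √(0 + 201)*(-1/26) = √201*(-1/26) = -√201/26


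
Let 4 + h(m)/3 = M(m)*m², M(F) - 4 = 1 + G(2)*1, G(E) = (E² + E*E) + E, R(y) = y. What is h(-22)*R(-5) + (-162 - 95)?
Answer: -109097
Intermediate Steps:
G(E) = E + 2*E² (G(E) = (E² + E²) + E = 2*E² + E = E + 2*E²)
M(F) = 15 (M(F) = 4 + (1 + (2*(1 + 2*2))*1) = 4 + (1 + (2*(1 + 4))*1) = 4 + (1 + (2*5)*1) = 4 + (1 + 10*1) = 4 + (1 + 10) = 4 + 11 = 15)
h(m) = -12 + 45*m² (h(m) = -12 + 3*(15*m²) = -12 + 45*m²)
h(-22)*R(-5) + (-162 - 95) = (-12 + 45*(-22)²)*(-5) + (-162 - 95) = (-12 + 45*484)*(-5) - 257 = (-12 + 21780)*(-5) - 257 = 21768*(-5) - 257 = -108840 - 257 = -109097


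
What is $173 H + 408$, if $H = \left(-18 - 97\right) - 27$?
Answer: $-24158$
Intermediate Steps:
$H = -142$ ($H = -115 - 27 = -142$)
$173 H + 408 = 173 \left(-142\right) + 408 = -24566 + 408 = -24158$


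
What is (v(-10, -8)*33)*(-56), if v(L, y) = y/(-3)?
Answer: -4928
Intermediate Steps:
v(L, y) = -y/3 (v(L, y) = y*(-⅓) = -y/3)
(v(-10, -8)*33)*(-56) = (-⅓*(-8)*33)*(-56) = ((8/3)*33)*(-56) = 88*(-56) = -4928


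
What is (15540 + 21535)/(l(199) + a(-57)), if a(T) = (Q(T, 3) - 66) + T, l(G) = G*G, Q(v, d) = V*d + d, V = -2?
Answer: 1483/1579 ≈ 0.93920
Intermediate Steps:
Q(v, d) = -d (Q(v, d) = -2*d + d = -d)
l(G) = G²
a(T) = -69 + T (a(T) = (-1*3 - 66) + T = (-3 - 66) + T = -69 + T)
(15540 + 21535)/(l(199) + a(-57)) = (15540 + 21535)/(199² + (-69 - 57)) = 37075/(39601 - 126) = 37075/39475 = 37075*(1/39475) = 1483/1579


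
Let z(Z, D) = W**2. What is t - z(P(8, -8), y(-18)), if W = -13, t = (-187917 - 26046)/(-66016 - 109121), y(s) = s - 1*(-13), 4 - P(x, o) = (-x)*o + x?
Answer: -9794730/58379 ≈ -167.78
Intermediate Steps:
P(x, o) = 4 - x + o*x (P(x, o) = 4 - ((-x)*o + x) = 4 - (-o*x + x) = 4 - (x - o*x) = 4 + (-x + o*x) = 4 - x + o*x)
y(s) = 13 + s (y(s) = s + 13 = 13 + s)
t = 71321/58379 (t = -213963/(-175137) = -213963*(-1/175137) = 71321/58379 ≈ 1.2217)
z(Z, D) = 169 (z(Z, D) = (-13)**2 = 169)
t - z(P(8, -8), y(-18)) = 71321/58379 - 1*169 = 71321/58379 - 169 = -9794730/58379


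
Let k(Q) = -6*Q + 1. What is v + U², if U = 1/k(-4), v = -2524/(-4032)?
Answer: 395383/630000 ≈ 0.62759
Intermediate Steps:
k(Q) = 1 - 6*Q
v = 631/1008 (v = -2524*(-1/4032) = 631/1008 ≈ 0.62599)
U = 1/25 (U = 1/(1 - 6*(-4)) = 1/(1 + 24) = 1/25 ≈ 0.040000)
v + U² = 631/1008 + (1/25)² = 631/1008 + 1/625 = 395383/630000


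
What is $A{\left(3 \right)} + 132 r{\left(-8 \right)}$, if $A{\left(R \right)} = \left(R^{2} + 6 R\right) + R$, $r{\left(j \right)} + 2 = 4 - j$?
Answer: $1350$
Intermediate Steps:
$r{\left(j \right)} = 2 - j$ ($r{\left(j \right)} = -2 - \left(-4 + j\right) = 2 - j$)
$A{\left(R \right)} = R^{2} + 7 R$
$A{\left(3 \right)} + 132 r{\left(-8 \right)} = 3 \left(7 + 3\right) + 132 \left(2 - -8\right) = 3 \cdot 10 + 132 \left(2 + 8\right) = 30 + 132 \cdot 10 = 30 + 1320 = 1350$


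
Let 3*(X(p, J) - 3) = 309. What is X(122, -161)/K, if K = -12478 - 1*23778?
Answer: -53/18128 ≈ -0.0029237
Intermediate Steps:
X(p, J) = 106 (X(p, J) = 3 + (⅓)*309 = 3 + 103 = 106)
K = -36256 (K = -12478 - 23778 = -36256)
X(122, -161)/K = 106/(-36256) = 106*(-1/36256) = -53/18128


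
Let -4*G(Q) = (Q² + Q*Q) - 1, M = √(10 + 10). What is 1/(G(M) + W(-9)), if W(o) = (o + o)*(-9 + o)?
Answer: 4/1257 ≈ 0.0031822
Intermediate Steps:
W(o) = 2*o*(-9 + o) (W(o) = (2*o)*(-9 + o) = 2*o*(-9 + o))
M = 2*√5 (M = √20 = 2*√5 ≈ 4.4721)
G(Q) = ¼ - Q²/2 (G(Q) = -((Q² + Q*Q) - 1)/4 = -((Q² + Q²) - 1)/4 = -(2*Q² - 1)/4 = -(-1 + 2*Q²)/4 = ¼ - Q²/2)
1/(G(M) + W(-9)) = 1/((¼ - (2*√5)²/2) + 2*(-9)*(-9 - 9)) = 1/((¼ - ½*20) + 2*(-9)*(-18)) = 1/((¼ - 10) + 324) = 1/(-39/4 + 324) = 1/(1257/4) = 4/1257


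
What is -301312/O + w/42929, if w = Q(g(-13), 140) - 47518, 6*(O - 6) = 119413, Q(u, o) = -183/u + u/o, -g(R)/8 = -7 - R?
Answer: -4239999284163/261052966160 ≈ -16.242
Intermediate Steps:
g(R) = 56 + 8*R (g(R) = -8*(-7 - R) = 56 + 8*R)
O = 119449/6 (O = 6 + (⅙)*119413 = 6 + 119413/6 = 119449/6 ≈ 19908.)
w = -26608137/560 (w = (-183/(56 + 8*(-13)) + (56 + 8*(-13))/140) - 47518 = (-183/(56 - 104) + (56 - 104)*(1/140)) - 47518 = (-183/(-48) - 48*1/140) - 47518 = (-183*(-1/48) - 12/35) - 47518 = (61/16 - 12/35) - 47518 = 1943/560 - 47518 = -26608137/560 ≈ -47515.)
-301312/O + w/42929 = -301312/119449/6 - 26608137/560/42929 = -301312*6/119449 - 26608137/560*1/42929 = -164352/10859 - 26608137/24040240 = -4239999284163/261052966160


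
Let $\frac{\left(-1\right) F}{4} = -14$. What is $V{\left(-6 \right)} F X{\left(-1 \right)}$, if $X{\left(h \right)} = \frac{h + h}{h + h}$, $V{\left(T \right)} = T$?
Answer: $-336$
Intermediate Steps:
$F = 56$ ($F = \left(-4\right) \left(-14\right) = 56$)
$X{\left(h \right)} = 1$ ($X{\left(h \right)} = \frac{2 h}{2 h} = 2 h \frac{1}{2 h} = 1$)
$V{\left(-6 \right)} F X{\left(-1 \right)} = \left(-6\right) 56 \cdot 1 = \left(-336\right) 1 = -336$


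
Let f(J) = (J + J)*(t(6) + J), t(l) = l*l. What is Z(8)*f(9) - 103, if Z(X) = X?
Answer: 6377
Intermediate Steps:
t(l) = l²
f(J) = 2*J*(36 + J) (f(J) = (J + J)*(6² + J) = (2*J)*(36 + J) = 2*J*(36 + J))
Z(8)*f(9) - 103 = 8*(2*9*(36 + 9)) - 103 = 8*(2*9*45) - 103 = 8*810 - 103 = 6480 - 103 = 6377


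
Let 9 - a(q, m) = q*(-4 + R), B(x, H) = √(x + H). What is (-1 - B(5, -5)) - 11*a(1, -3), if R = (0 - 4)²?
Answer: 32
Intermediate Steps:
B(x, H) = √(H + x)
R = 16 (R = (-4)² = 16)
a(q, m) = 9 - 12*q (a(q, m) = 9 - q*(-4 + 16) = 9 - q*12 = 9 - 12*q)
(-1 - B(5, -5)) - 11*a(1, -3) = (-1 - √(-5 + 5)) - 11*(9 - 12*1) = (-1 - √0) - 11*(9 - 12) = (-1 - 1*0) - 11*(-3) = (-1 + 0) + 33 = -1 + 33 = 32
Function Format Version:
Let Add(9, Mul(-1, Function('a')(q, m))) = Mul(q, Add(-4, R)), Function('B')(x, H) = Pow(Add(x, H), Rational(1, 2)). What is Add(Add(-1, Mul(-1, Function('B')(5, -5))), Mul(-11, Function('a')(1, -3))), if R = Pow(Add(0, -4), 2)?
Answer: 32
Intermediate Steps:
Function('B')(x, H) = Pow(Add(H, x), Rational(1, 2))
R = 16 (R = Pow(-4, 2) = 16)
Function('a')(q, m) = Add(9, Mul(-12, q)) (Function('a')(q, m) = Add(9, Mul(-1, Mul(q, Add(-4, 16)))) = Add(9, Mul(-1, Mul(q, 12))) = Add(9, Mul(-1, Mul(12, q))) = Add(9, Mul(-12, q)))
Add(Add(-1, Mul(-1, Function('B')(5, -5))), Mul(-11, Function('a')(1, -3))) = Add(Add(-1, Mul(-1, Pow(Add(-5, 5), Rational(1, 2)))), Mul(-11, Add(9, Mul(-12, 1)))) = Add(Add(-1, Mul(-1, Pow(0, Rational(1, 2)))), Mul(-11, Add(9, -12))) = Add(Add(-1, Mul(-1, 0)), Mul(-11, -3)) = Add(Add(-1, 0), 33) = Add(-1, 33) = 32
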